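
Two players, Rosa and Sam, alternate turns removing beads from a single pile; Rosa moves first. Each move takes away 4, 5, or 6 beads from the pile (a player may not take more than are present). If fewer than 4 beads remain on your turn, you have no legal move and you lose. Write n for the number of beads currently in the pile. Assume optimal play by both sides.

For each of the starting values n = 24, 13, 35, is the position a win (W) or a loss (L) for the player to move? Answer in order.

24: W, 13: L, 35: W

Build the W/L table. Terminal = L. A non-terminal position is W if it has a move to some L; otherwise it is L.
n=0: no move → L
n=1: no move → L
n=2: no move → L
n=3: no move → L
n=4: →0(L), so W
n=5: →1(L), so W
n=6: →2(L), so W
n=7: →3(L), so W
n=8: →3(L), so W
n=9: →3(L), so W
n=10: →6(W), 5(W), 4(W) — all W, so L
n=11: →7(W), 6(W), 5(W) — all W, so L
n=12: →8(W), 7(W), 6(W) — all W, so L
n=13: →9(W), 8(W), 7(W) — all W, so L
n=14: →10(L), so W
n=15: →11(L), so W
n=16: →12(L), so W
n=17: →13(L), so W
n=18: →13(L), so W
n=19: →13(L), so W
n=20: →16(W), 15(W), 14(W) — all W, so L
n=21: →17(W), 16(W), 15(W) — all W, so L
n=22: →18(W), 17(W), 16(W) — all W, so L
n=23: →19(W), 18(W), 17(W) — all W, so L
n=24: →20(L), so W
n=25: →21(L), so W
n=26: →22(L), so W
n=27: →23(L), so W
n=28: →23(L), so W
n=29: →23(L), so W
n=30: →26(W), 25(W), 24(W) — all W, so L
n=31: →27(W), 26(W), 25(W) — all W, so L
n=32: →28(W), 27(W), 26(W) — all W, so L
n=33: →29(W), 28(W), 27(W) — all W, so L
n=34: →30(L), so W
n=35: →31(L), so W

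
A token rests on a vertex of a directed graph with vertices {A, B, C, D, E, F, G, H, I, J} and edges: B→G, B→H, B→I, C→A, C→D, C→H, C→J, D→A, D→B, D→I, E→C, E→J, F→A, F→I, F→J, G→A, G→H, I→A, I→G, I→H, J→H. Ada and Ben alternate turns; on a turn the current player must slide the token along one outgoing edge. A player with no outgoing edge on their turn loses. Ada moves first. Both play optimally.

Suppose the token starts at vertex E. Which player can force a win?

Build the W/L table. Terminal = L. A non-terminal position is W if it has a move to some L; otherwise it is L.
Every edge goes from a vertex to one that appears earlier in the order A, H, G, I, J, F, B, D, C, E, so processing vertices in that order labels each vertex after all of its successors.
A: no outgoing edge → L
H: no outgoing edge → L
G: reaches L-position H → W
I: reaches L-position H → W
J: reaches L-position H → W
F: reaches L-position A → W
B: reaches L-position H → W
D: reaches L-position A → W
C: reaches L-position H → W
E: only reaches C(W), J(W), all W → L
Every move from E reaches a W position, so the mover loses.

Ben wins.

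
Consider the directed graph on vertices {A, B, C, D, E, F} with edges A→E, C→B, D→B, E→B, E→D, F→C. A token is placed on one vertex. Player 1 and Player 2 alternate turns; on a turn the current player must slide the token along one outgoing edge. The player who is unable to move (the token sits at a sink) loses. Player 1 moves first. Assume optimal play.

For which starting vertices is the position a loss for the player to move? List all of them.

A, B, F

Classify positions by backward induction: terminal positions (no move available) are L. From any other position, the mover wins iff some move reaches an L.
Every edge goes from a vertex to one that appears earlier in the order B, D, C, E, A, F, so processing vertices in that order labels each vertex after all of its successors.
B: no outgoing edge → L
D: W (go to B, an L position)
C: W (go to B, an L position)
E: W (go to B, an L position)
A: L (sole option E(W) is W)
F: L (sole option C(W) is W)
Reading off the rows marked L gives the requested list; there are 3 such vertices.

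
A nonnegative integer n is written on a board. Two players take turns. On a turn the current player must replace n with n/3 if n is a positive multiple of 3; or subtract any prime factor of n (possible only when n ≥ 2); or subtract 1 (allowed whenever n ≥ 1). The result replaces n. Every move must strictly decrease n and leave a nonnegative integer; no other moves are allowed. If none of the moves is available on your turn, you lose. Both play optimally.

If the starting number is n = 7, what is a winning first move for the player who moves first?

Move to 0.

Use the standard recursion: the mover loses at a terminal position; elsewhere, the mover wins exactly when some move hands the opponent an L position.
n=0: no move → L
n=1: can move to 0, which is L ⇒ W
n=2: can move to 0, which is L ⇒ W
n=3: can move to 0, which is L ⇒ W
n=4: moves to 2(W), 3(W); every one is W ⇒ L
n=5: can move to 0, which is L ⇒ W
n=6: can move to 4, which is L ⇒ W
n=7: can move to 0, which is L ⇒ W
From 7, the L positions reachable in one move are: 0.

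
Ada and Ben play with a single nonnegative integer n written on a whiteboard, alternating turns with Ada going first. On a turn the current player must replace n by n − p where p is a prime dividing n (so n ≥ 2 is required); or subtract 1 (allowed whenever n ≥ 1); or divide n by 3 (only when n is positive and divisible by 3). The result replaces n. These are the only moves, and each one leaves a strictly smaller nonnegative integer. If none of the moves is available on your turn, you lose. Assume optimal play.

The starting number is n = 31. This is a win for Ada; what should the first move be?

Use the standard recursion: the mover loses at a terminal position; elsewhere, the mover wins exactly when some move hands the opponent an L position.
n=0: no move → L
n=1: can move to 0, which is L ⇒ W
n=2: can move to 0, which is L ⇒ W
n=3: can move to 0, which is L ⇒ W
n=4: moves to 2(W), 3(W); every one is W ⇒ L
n=5: can move to 0, which is L ⇒ W
n=6: can move to 4, which is L ⇒ W
n=7: can move to 0, which is L ⇒ W
n=8: moves to 6(W), 7(W); every one is W ⇒ L
n=9: can move to 8, which is L ⇒ W
n=10: can move to 8, which is L ⇒ W
n=11: can move to 0, which is L ⇒ W
n=12: can move to 4, which is L ⇒ W
n=13: can move to 0, which is L ⇒ W
n=14: moves to 7(W), 12(W), 13(W); every one is W ⇒ L
n=15: can move to 14, which is L ⇒ W
n=16: can move to 14, which is L ⇒ W
n=17: can move to 0, which is L ⇒ W
n=18: moves to 6(W), 15(W), 16(W), 17(W); every one is W ⇒ L
n=19: can move to 0, which is L ⇒ W
n=20: can move to 18, which is L ⇒ W
n=21: can move to 14, which is L ⇒ W
n=22: moves to 11(W), 20(W), 21(W); every one is W ⇒ L
n=23: can move to 0, which is L ⇒ W
n=24: can move to 8, which is L ⇒ W
n=25: moves to 20(W), 24(W); every one is W ⇒ L
n=26: can move to 25, which is L ⇒ W
n=27: moves to 9(W), 24(W), 26(W); every one is W ⇒ L
n=28: can move to 27, which is L ⇒ W
n=29: can move to 0, which is L ⇒ W
n=30: can move to 25, which is L ⇒ W
n=31: can move to 0, which is L ⇒ W
From 31, the L positions reachable in one move are: 0.

Move to 0.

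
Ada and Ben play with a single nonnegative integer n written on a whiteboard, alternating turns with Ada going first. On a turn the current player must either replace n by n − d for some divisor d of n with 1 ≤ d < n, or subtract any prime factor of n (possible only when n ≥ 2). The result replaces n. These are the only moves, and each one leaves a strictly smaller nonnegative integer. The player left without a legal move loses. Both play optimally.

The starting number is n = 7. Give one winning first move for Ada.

Move to 0.

Use the standard recursion: the mover loses at a terminal position; elsewhere, the mover wins exactly when some move hands the opponent an L position.
n=0: no move → L
n=1: no move → L
n=2: reaches L-position 0 → W
n=3: reaches L-position 0 → W
n=4: only reaches 2(W), 3(W), all W → L
n=5: reaches L-position 0 → W
n=6: reaches L-position 4 → W
n=7: reaches L-position 0 → W
From 7, the L positions reachable in one move are: 0.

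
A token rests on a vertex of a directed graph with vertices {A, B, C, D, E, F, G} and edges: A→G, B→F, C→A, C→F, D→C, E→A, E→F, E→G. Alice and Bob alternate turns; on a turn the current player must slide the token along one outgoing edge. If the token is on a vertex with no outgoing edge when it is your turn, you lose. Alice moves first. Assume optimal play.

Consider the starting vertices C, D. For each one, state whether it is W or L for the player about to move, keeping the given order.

Work bottom-up. With no move the player to move loses. Otherwise the position is W if at least one move leads to an L position for the opponent, and L if every move leads to a W.
Every edge goes from a vertex to one that appears earlier in the order F, G, A, E, C, D, B, so processing vertices in that order labels each vertex after all of its successors.
F: no outgoing edge → L
G: no outgoing edge → L
A: can move to G, which is L ⇒ W
E: can move to G, which is L ⇒ W
C: can move to F, which is L ⇒ W
D: the only move is to C(W), a W ⇒ L
B: can move to F, which is L ⇒ W

C: W, D: L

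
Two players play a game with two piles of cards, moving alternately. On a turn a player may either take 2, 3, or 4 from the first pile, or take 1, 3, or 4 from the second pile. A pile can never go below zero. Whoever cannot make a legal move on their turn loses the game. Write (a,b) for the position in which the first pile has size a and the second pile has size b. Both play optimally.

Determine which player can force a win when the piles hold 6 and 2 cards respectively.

The second player wins.

Use the standard recursion: the mover loses at a terminal position; elsewhere, the mover wins exactly when some move hands the opponent an L position.
No move ever increases a pile, so every position that can arise here has a ≤ 6 and b ≤ 2; it is enough to label the cells with 0 ≤ a ≤ 6 and 0 ≤ b ≤ 2.
Every move lowers a or b (never raises either), so fill the grid row by row in increasing a, and left to right within a row: each cell's successors are then already labelled.
      b=0  b=1  b=2
a=0:    L    W    L
a=1:    L    W    L
a=2:    W    L    W
a=3:    W    L    W
a=4:    W    W    W
a=5:    W    W    W
a=6:    L    W    L
Cells with no legal move (terminal, hence L): (0,0), (1,0).
The remaining L cells, each justified by listing all of its moves:
(0,2): →(0,1)(W) only, which is W, so L
(1,2): →(1,1)(W) only, which is W, so L
(2,1): →(0,1)(W), (2,0)(W) — all W, so L
(3,1): →(1,1)(W), (0,1)(W), (3,0)(W) — all W, so L
(6,0): →(4,0)(W), (3,0)(W), (2,0)(W) — all W, so L
(6,2): →(4,2)(W), (3,2)(W), (2,2)(W), (6,1)(W) — all W, so L
Every other cell has at least one move into one of the L cells above, so it is W.
The starting position (6,2) is L: whatever the player to move does, the opponent receives a W position.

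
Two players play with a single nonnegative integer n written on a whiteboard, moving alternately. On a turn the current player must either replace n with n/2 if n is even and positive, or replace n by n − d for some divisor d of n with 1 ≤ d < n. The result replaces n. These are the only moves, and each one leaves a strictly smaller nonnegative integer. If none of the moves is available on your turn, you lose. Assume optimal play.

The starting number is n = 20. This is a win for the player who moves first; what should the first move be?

Move to 15.

Build the W/L table. Terminal = L. A non-terminal position is W if it has a move to some L; otherwise it is L.
n=0: no move → L
n=1: no move → L
n=2: can move to 1, which is L ⇒ W
n=3: the only move is to 2(W), a W ⇒ L
n=4: can move to 3, which is L ⇒ W
n=5: the only move is to 4(W), a W ⇒ L
n=6: can move to 3, which is L ⇒ W
n=7: the only move is to 6(W), a W ⇒ L
n=8: can move to 7, which is L ⇒ W
n=9: moves to 6(W), 8(W); every one is W ⇒ L
n=10: can move to 5, which is L ⇒ W
n=11: the only move is to 10(W), a W ⇒ L
n=12: can move to 9, which is L ⇒ W
n=13: the only move is to 12(W), a W ⇒ L
n=14: can move to 7, which is L ⇒ W
n=15: moves to 10(W), 12(W), 14(W); every one is W ⇒ L
n=16: can move to 15, which is L ⇒ W
n=17: the only move is to 16(W), a W ⇒ L
n=18: can move to 9, which is L ⇒ W
n=19: the only move is to 18(W), a W ⇒ L
n=20: can move to 15, which is L ⇒ W
From 20, the L positions reachable in one move are: 15, 19. Any move reaching one of these is winning.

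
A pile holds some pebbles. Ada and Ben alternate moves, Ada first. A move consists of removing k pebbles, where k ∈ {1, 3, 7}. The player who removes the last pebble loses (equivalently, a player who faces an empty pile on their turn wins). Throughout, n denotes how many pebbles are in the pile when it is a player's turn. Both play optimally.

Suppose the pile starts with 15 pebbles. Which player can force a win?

Classify positions by backward induction: terminal positions (no move available) are W. From any other position, the mover wins iff some move reaches an L.
n=0: no move; the opponent has just taken the last pebble and therefore loses → W
n=1: L (sole option 0(W) is W)
n=2: W (go to 1, an L position)
n=3: L (options 2(W), 0(W) are all W)
n=4: W (go to 3, an L position)
n=5: L (options 4(W), 2(W) are all W)
n=6: W (go to 5, an L position)
n=7: L (options 6(W), 4(W), 0(W) are all W)
n=8: W (go to 7, an L position)
n=9: L (options 8(W), 6(W), 2(W) are all W)
n=10: W (go to 9, an L position)
n=11: L (options 10(W), 8(W), 4(W) are all W)
n=12: W (go to 11, an L position)
n=13: L (options 12(W), 10(W), 6(W) are all W)
n=14: W (go to 13, an L position)
n=15: L (options 14(W), 12(W), 8(W) are all W)
The starting position 15 is L: whatever Ada does, the opponent receives a W position.

Ben wins.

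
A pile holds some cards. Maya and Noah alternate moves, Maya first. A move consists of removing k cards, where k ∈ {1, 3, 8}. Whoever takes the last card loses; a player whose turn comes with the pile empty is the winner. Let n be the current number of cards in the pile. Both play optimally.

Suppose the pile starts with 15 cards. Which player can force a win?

Build the W/L table. Terminal = W. A non-terminal position is W if it has a move to some L; otherwise it is L.
n=0: no move; the opponent has just taken the last card and therefore loses → W
n=1: L (sole option 0(W) is W)
n=2: W (go to 1, an L position)
n=3: L (options 2(W), 0(W) are all W)
n=4: W (go to 3, an L position)
n=5: L (options 4(W), 2(W) are all W)
n=6: W (go to 5, an L position)
n=7: L (options 6(W), 4(W) are all W)
n=8: W (go to 7, an L position)
n=9: W (go to 1, an L position)
n=10: W (go to 7, an L position)
n=11: W (go to 3, an L position)
n=12: L (options 11(W), 9(W), 4(W) are all W)
n=13: W (go to 12, an L position)
n=14: L (options 13(W), 11(W), 6(W) are all W)
n=15: W (go to 14, an L position)
The starting position 15 is W: Maya should remove 1, leaving 14, handing over an L position.

Maya wins.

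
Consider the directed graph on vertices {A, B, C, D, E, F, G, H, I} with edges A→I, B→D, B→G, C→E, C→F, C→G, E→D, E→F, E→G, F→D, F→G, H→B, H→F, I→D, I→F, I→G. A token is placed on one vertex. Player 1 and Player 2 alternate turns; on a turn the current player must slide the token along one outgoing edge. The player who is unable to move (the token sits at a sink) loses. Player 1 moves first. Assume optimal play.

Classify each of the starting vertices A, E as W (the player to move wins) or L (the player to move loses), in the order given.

Work bottom-up. With no move the player to move loses. Otherwise the position is W if at least one move leads to an L position for the opponent, and L if every move leads to a W.
Every edge goes from a vertex to one that appears earlier in the order G, D, B, F, I, E, A, C, H, so processing vertices in that order labels each vertex after all of its successors.
G: no outgoing edge → L
D: no outgoing edge → L
B: can move to D, which is L ⇒ W
F: can move to D, which is L ⇒ W
I: can move to D, which is L ⇒ W
E: can move to D, which is L ⇒ W
A: the only move is to I(W), a W ⇒ L
C: can move to G, which is L ⇒ W
H: moves to F(W), B(W); every one is W ⇒ L

A: L, E: W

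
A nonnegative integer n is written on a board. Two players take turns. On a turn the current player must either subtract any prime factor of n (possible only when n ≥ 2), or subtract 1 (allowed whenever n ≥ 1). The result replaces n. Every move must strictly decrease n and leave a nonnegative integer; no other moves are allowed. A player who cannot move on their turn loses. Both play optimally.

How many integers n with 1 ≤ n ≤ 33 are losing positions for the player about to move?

8

Label each position W (a win for the player to move) or L (a loss). A position with no legal move is L; any other position is W exactly when some move reaches an L, and L when every move reaches a W.
n=0: no move → L
n=1: →0(L), so W
n=2: →0(L), so W
n=3: →0(L), so W
n=4: →2(W), 3(W) — all W, so L
n=5: →0(L), so W
n=6: →4(L), so W
n=7: →0(L), so W
n=8: →6(W), 7(W) — all W, so L
n=9: →8(L), so W
n=10: →8(L), so W
n=11: →0(L), so W
n=12: →9(W), 10(W), 11(W) — all W, so L
n=13: →0(L), so W
n=14: →12(L), so W
n=15: →12(L), so W
n=16: →14(W), 15(W) — all W, so L
n=17: →0(L), so W
n=18: →16(L), so W
n=19: →0(L), so W
n=20: →15(W), 18(W), 19(W) — all W, so L
n=21: →20(L), so W
n=22: →20(L), so W
n=23: →0(L), so W
n=24: →21(W), 22(W), 23(W) — all W, so L
n=25: →20(L), so W
n=26: →24(L), so W
n=27: →24(L), so W
n=28: →21(W), 26(W), 27(W) — all W, so L
n=29: →0(L), so W
n=30: →28(L), so W
n=31: →0(L), so W
n=32: →30(W), 31(W) — all W, so L
n=33: →32(L), so W
L entries with 1 ≤ n ≤ 33 (n=0 is outside the asked range and is not counted): n = 4, 8, 12, 16, 20, 24, 28, 32; that makes 8.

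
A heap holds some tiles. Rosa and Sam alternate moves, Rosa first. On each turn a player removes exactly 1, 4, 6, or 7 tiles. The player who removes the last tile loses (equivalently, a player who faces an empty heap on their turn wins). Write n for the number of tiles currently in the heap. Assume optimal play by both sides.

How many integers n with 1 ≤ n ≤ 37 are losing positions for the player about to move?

12

Classify positions by backward induction: terminal positions (no move available) are W. From any other position, the mover wins iff some move reaches an L.
n=0: no move; the opponent has just taken the last tile and therefore loses → W
n=1: →0(W) only, which is W, so L
n=2: →1(L), so W
n=3: →2(W) only, which is W, so L
n=4: →3(L), so W
n=5: →1(L), so W
n=6: →5(W), 2(W), 0(W) — all W, so L
n=7: →6(L), so W
n=8: →1(L), so W
n=9: →3(L), so W
n=10: →6(L), so W
n=11: →10(W), 7(W), 5(W), 4(W) — all W, so L
n=12: →11(L), so W
n=13: →6(L), so W
n=14: →13(W), 10(W), 8(W), 7(W) — all W, so L
n=15: →14(L), so W
n=16: →15(W), 12(W), 10(W), 9(W) — all W, so L
n=17: →16(L), so W
n=18: →14(L), so W
n=19: →18(W), 15(W), 13(W), 12(W) — all W, so L
n=20: →19(L), so W
n=21: →14(L), so W
n=22: →16(L), so W
n=23: →19(L), so W
n=24: →23(W), 20(W), 18(W), 17(W) — all W, so L
n=25: →24(L), so W
n=26: →19(L), so W
n=27: →26(W), 23(W), 21(W), 20(W) — all W, so L
n=28: →27(L), so W
n=29: →28(W), 25(W), 23(W), 22(W) — all W, so L
n=30: →29(L), so W
n=31: →27(L), so W
n=32: →31(W), 28(W), 26(W), 25(W) — all W, so L
n=33: →32(L), so W
n=34: →27(L), so W
n=35: →29(L), so W
n=36: →32(L), so W
n=37: →36(W), 33(W), 31(W), 30(W) — all W, so L
L entries with 1 ≤ n ≤ 37 (the range starts at n=1): n = 1, 3, 6, 11, 14, 16, 19, 24, 27, 29, 32, 37; that makes 12.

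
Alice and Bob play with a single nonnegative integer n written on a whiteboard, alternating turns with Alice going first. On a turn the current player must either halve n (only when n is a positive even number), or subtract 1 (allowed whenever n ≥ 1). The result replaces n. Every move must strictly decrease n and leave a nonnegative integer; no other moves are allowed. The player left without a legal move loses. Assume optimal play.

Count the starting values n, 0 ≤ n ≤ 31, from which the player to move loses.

16

Compute win/loss labels from the base case upward. A position with no move is L. Any other position is W if it can reach an L in one move, else L.
n=0: no move → L
n=1: W (go to 0, an L position)
n=2: L (sole option 1(W) is W)
n=3: W (go to 2, an L position)
n=4: W (go to 2, an L position)
n=5: L (sole option 4(W) is W)
n=6: W (go to 5, an L position)
n=7: L (sole option 6(W) is W)
n=8: W (go to 7, an L position)
n=9: L (sole option 8(W) is W)
n=10: W (go to 5, an L position)
n=11: L (sole option 10(W) is W)
n=12: W (go to 11, an L position)
n=13: L (sole option 12(W) is W)
n=14: W (go to 7, an L position)
n=15: L (sole option 14(W) is W)
n=16: W (go to 15, an L position)
n=17: L (sole option 16(W) is W)
n=18: W (go to 9, an L position)
n=19: L (sole option 18(W) is W)
n=20: W (go to 19, an L position)
n=21: L (sole option 20(W) is W)
n=22: W (go to 11, an L position)
n=23: L (sole option 22(W) is W)
n=24: W (go to 23, an L position)
n=25: L (sole option 24(W) is W)
n=26: W (go to 13, an L position)
n=27: L (sole option 26(W) is W)
n=28: W (go to 27, an L position)
n=29: L (sole option 28(W) is W)
n=30: W (go to 15, an L position)
n=31: L (sole option 30(W) is W)
L entries with 0 ≤ n ≤ 31: n = 0, 2, 5, 7, 9, 11, 13, 15, 17, 19, 21, 23, 25, 27, 29, 31; that makes 16.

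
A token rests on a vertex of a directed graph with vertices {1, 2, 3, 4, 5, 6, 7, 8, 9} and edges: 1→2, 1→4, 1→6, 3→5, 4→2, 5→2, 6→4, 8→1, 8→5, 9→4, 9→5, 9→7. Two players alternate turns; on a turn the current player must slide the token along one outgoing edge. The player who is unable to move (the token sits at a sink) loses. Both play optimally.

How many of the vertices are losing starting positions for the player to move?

5

Positions with no move are L. A position that does have a move is losing for the player to move precisely when every available move leads to a winning position for the opponent. Fill in the labels:
Every edge goes from a vertex to one that appears earlier in the order 7, 2, 5, 3, 4, 6, 9, 1, 8, so processing vertices in that order labels each vertex after all of its successors.
7: no outgoing edge → L
2: no outgoing edge → L
5: reaches L-position 2 → W
3: only reaches 5(W), which is W → L
4: reaches L-position 2 → W
6: only reaches 4(W), which is W → L
9: reaches L-position 7 → W
1: reaches L-position 6 → W
8: only reaches 1(W), 5(W), all W → L
The L vertices are 2, 3, 6, 7, 8; that is 5 in all.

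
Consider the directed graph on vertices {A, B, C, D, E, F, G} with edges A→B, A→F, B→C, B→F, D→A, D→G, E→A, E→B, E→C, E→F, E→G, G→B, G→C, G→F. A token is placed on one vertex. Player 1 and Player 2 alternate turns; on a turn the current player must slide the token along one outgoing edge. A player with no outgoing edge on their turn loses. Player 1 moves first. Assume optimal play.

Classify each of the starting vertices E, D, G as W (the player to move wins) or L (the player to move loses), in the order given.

E: W, D: L, G: W

Label each position W (a win for the player to move) or L (a loss). A position with no legal move is L; any other position is W exactly when some move reaches an L, and L when every move reaches a W.
Every edge goes from a vertex to one that appears earlier in the order F, C, B, G, A, E, D, so processing vertices in that order labels each vertex after all of its successors.
F: no outgoing edge → L
C: no outgoing edge → L
B: W (go to C, an L position)
G: W (go to C, an L position)
A: W (go to F, an L position)
E: W (go to C, an L position)
D: L (options A(W), G(W) are all W)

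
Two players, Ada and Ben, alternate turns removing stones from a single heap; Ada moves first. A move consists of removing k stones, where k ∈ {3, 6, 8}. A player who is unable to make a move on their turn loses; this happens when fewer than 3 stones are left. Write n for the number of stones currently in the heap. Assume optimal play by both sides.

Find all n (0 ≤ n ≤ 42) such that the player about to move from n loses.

0, 1, 2, 11, 12, 13, 22, 23, 24, 33, 34, 35

Positions with no move are L. A position that does have a move is losing for the player to move precisely when every available move leads to a winning position for the opponent. Fill in the labels:
n=0: no move → L
n=1: no move → L
n=2: no move → L
n=3: can move to 0, which is L ⇒ W
n=4: can move to 1, which is L ⇒ W
n=5: can move to 2, which is L ⇒ W
n=6: can move to 0, which is L ⇒ W
n=7: can move to 1, which is L ⇒ W
n=8: can move to 2, which is L ⇒ W
n=9: can move to 1, which is L ⇒ W
n=10: can move to 2, which is L ⇒ W
n=11: moves to 8(W), 5(W), 3(W); every one is W ⇒ L
n=12: moves to 9(W), 6(W), 4(W); every one is W ⇒ L
n=13: moves to 10(W), 7(W), 5(W); every one is W ⇒ L
n=14: can move to 11, which is L ⇒ W
n=15: can move to 12, which is L ⇒ W
n=16: can move to 13, which is L ⇒ W
n=17: can move to 11, which is L ⇒ W
n=18: can move to 12, which is L ⇒ W
n=19: can move to 13, which is L ⇒ W
n=20: can move to 12, which is L ⇒ W
n=21: can move to 13, which is L ⇒ W
n=22: moves to 19(W), 16(W), 14(W); every one is W ⇒ L
n=23: moves to 20(W), 17(W), 15(W); every one is W ⇒ L
n=24: moves to 21(W), 18(W), 16(W); every one is W ⇒ L
n=25: can move to 22, which is L ⇒ W
n=26: can move to 23, which is L ⇒ W
n=27: can move to 24, which is L ⇒ W
n=28: can move to 22, which is L ⇒ W
n=29: can move to 23, which is L ⇒ W
n=30: can move to 24, which is L ⇒ W
n=31: can move to 23, which is L ⇒ W
n=32: can move to 24, which is L ⇒ W
n=33: moves to 30(W), 27(W), 25(W); every one is W ⇒ L
n=34: moves to 31(W), 28(W), 26(W); every one is W ⇒ L
n=35: moves to 32(W), 29(W), 27(W); every one is W ⇒ L
n=36: can move to 33, which is L ⇒ W
n=37: can move to 34, which is L ⇒ W
n=38: can move to 35, which is L ⇒ W
n=39: can move to 33, which is L ⇒ W
n=40: can move to 34, which is L ⇒ W
n=41: can move to 35, which is L ⇒ W
n=42: can move to 34, which is L ⇒ W
The losing starting values of n are exactly the entries labelled L in this table (12 of them).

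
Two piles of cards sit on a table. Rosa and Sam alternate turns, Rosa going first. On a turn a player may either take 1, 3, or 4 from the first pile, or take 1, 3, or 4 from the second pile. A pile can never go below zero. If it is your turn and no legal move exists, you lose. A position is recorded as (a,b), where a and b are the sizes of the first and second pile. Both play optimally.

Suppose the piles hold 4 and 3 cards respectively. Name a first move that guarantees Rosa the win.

Move to (3,3).

Build the W/L table. Terminal = L. A non-terminal position is W if it has a move to some L; otherwise it is L.
No move ever increases a pile, so every position that can arise here has a ≤ 4 and b ≤ 3; it is enough to label the cells with 0 ≤ a ≤ 4 and 0 ≤ b ≤ 3.
Every move lowers a or b (never raises either), so fill the grid row by row in increasing a, and left to right within a row: each cell's successors are then already labelled.
      b=0  b=1  b=2  b=3
a=0:    L    W    L    W
a=1:    W    L    W    L
a=2:    L    W    L    W
a=3:    W    L    W    L
a=4:    W    W    W    W
Cells with no legal move (terminal, hence L): (0,0).
The remaining L cells, each justified by listing all of its moves:
(0,2): only reaches (0,1)(W), which is W → L
(1,1): only reaches (0,1)(W), (1,0)(W), all W → L
(1,3): only reaches (0,3)(W), (1,2)(W), (1,0)(W), all W → L
(2,0): only reaches (1,0)(W), which is W → L
(2,2): only reaches (1,2)(W), (2,1)(W), all W → L
(3,1): only reaches (2,1)(W), (0,1)(W), (3,0)(W), all W → L
(3,3): only reaches (2,3)(W), (0,3)(W), (3,2)(W), (3,0)(W), all W → L
Every other cell has at least one move into one of the L cells above, so it is W.
From (4,3), the L positions reachable in one move are: (3,3), (1,3). Any move reaching one of these is winning.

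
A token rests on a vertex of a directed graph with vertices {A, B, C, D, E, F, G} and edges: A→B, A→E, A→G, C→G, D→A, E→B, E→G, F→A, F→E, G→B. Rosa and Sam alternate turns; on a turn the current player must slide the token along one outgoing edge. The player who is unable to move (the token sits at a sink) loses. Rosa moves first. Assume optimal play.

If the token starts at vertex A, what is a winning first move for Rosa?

Move to B.

Classify positions by backward induction: terminal positions (no move available) are L. From any other position, the mover wins iff some move reaches an L.
Every edge goes from a vertex to one that appears earlier in the order B, G, E, A, C, D, F, so processing vertices in that order labels each vertex after all of its successors.
B: no outgoing edge → L
G: →B(L), so W
E: →B(L), so W
A: →B(L), so W
C: →G(W) only, which is W, so L
D: →A(W) only, which is W, so L
F: →A(W), E(W) — all W, so L
From A, the L positions reachable in one move are: B.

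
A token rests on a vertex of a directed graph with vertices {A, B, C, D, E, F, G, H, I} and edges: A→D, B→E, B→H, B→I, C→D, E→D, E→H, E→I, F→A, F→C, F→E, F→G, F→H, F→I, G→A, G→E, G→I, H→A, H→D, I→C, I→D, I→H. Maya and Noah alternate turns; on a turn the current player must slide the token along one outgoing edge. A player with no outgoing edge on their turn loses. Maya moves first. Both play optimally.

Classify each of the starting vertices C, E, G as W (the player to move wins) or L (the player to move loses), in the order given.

C: W, E: W, G: L

Use the standard recursion: the mover loses at a terminal position; elsewhere, the mover wins exactly when some move hands the opponent an L position.
Every edge goes from a vertex to one that appears earlier in the order D, A, C, H, I, E, G, B, F, so processing vertices in that order labels each vertex after all of its successors.
D: no outgoing edge → L
A: →D(L), so W
C: →D(L), so W
H: →D(L), so W
I: →D(L), so W
E: →D(L), so W
G: →E(W), I(W), A(W) — all W, so L
B: →E(W), I(W), H(W) — all W, so L
F: →G(L), so W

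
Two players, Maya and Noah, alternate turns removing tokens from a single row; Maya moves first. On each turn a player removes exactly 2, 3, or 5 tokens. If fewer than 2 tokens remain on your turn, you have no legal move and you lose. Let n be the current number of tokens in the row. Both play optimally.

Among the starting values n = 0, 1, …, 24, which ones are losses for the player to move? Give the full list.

Compute win/loss labels from the base case upward. A position with no move is L. Any other position is W if it can reach an L in one move, else L.
n=0: no move → L
n=1: no move → L
n=2: reaches L-position 0 → W
n=3: reaches L-position 1 → W
n=4: reaches L-position 1 → W
n=5: reaches L-position 0 → W
n=6: reaches L-position 1 → W
n=7: only reaches 5(W), 4(W), 2(W), all W → L
n=8: only reaches 6(W), 5(W), 3(W), all W → L
n=9: reaches L-position 7 → W
n=10: reaches L-position 8 → W
n=11: reaches L-position 8 → W
n=12: reaches L-position 7 → W
n=13: reaches L-position 8 → W
n=14: only reaches 12(W), 11(W), 9(W), all W → L
n=15: only reaches 13(W), 12(W), 10(W), all W → L
n=16: reaches L-position 14 → W
n=17: reaches L-position 15 → W
n=18: reaches L-position 15 → W
n=19: reaches L-position 14 → W
n=20: reaches L-position 15 → W
n=21: only reaches 19(W), 18(W), 16(W), all W → L
n=22: only reaches 20(W), 19(W), 17(W), all W → L
n=23: reaches L-position 21 → W
n=24: reaches L-position 22 → W
The losing starting values of n are exactly the entries labelled L in this table (8 of them).

0, 1, 7, 8, 14, 15, 21, 22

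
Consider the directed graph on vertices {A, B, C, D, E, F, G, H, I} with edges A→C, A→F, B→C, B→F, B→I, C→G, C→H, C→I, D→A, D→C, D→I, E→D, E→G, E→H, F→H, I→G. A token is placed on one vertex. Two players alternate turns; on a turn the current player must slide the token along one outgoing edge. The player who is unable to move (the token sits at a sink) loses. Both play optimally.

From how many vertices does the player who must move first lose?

Positions with no move are L. A position that does have a move is losing for the player to move precisely when every available move leads to a winning position for the opponent. Fill in the labels:
Every edge goes from a vertex to one that appears earlier in the order H, G, I, C, F, A, B, D, E, so processing vertices in that order labels each vertex after all of its successors.
H: no outgoing edge → L
G: no outgoing edge → L
I: W (go to G, an L position)
C: W (go to G, an L position)
F: W (go to H, an L position)
A: L (options F(W), C(W) are all W)
B: L (options F(W), C(W), I(W) are all W)
D: W (go to A, an L position)
E: W (go to G, an L position)
The L vertices are A, B, G, H; that is 4 in all.

4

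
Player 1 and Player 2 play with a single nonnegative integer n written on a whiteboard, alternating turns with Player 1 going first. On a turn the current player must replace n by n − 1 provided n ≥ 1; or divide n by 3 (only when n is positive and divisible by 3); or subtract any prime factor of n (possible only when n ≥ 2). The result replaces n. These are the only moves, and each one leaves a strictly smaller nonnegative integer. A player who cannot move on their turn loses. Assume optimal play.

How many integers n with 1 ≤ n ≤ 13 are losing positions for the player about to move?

Classify positions by backward induction: terminal positions (no move available) are L. From any other position, the mover wins iff some move reaches an L.
n=0: no move → L
n=1: →0(L), so W
n=2: →0(L), so W
n=3: →0(L), so W
n=4: →2(W), 3(W) — all W, so L
n=5: →0(L), so W
n=6: →4(L), so W
n=7: →0(L), so W
n=8: →6(W), 7(W) — all W, so L
n=9: →8(L), so W
n=10: →8(L), so W
n=11: →0(L), so W
n=12: →4(L), so W
n=13: →0(L), so W
L entries with 1 ≤ n ≤ 13 (n=0 is outside the asked range and is not counted): n = 4, 8; that makes 2.

2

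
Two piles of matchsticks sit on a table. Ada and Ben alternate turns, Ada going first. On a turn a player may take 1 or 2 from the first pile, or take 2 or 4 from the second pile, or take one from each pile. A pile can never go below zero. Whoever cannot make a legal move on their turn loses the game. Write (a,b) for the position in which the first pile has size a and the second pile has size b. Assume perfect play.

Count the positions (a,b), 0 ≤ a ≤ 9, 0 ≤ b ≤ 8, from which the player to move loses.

28

Label each position W (a win for the player to move) or L (a loss). A position with no legal move is L; any other position is W exactly when some move reaches an L, and L when every move reaches a W.
Every move lowers a or b (never raises either), so fill the grid row by row in increasing a, and left to right within a row: each cell's successors are then already labelled.
      b=0  b=1  b=2  b=3  b=4  b=5  b=6  b=7  b=8
a=0:    L    L    W    W    W    W    L    L    W
a=1:    W    W    W    L    L    W    W    W    W
a=2:    W    W    L    W    W    W    W    W    L
a=3:    L    L    W    W    W    W    L    L    W
a=4:    W    W    W    L    L    W    W    W    W
a=5:    W    W    L    W    W    W    W    W    L
a=6:    L    L    W    W    W    W    L    L    W
a=7:    W    W    W    L    L    W    W    W    W
a=8:    W    W    L    W    W    W    W    W    L
a=9:    L    L    W    W    W    W    L    L    W
Cells with no legal move (terminal, hence L): (0,0), (0,1).
The remaining L cells, each justified by listing all of its moves:
(0,6): moves to (0,4)(W), (0,2)(W); every one is W ⇒ L
(0,7): moves to (0,5)(W), (0,3)(W); every one is W ⇒ L
(1,3): moves to (0,3)(W), (1,1)(W), (0,2)(W); every one is W ⇒ L
(1,4): moves to (0,4)(W), (1,2)(W), (1,0)(W), (0,3)(W); every one is W ⇒ L
(2,2): moves to (1,2)(W), (0,2)(W), (2,0)(W), (1,1)(W); every one is W ⇒ L
(2,8): moves to (1,8)(W), (0,8)(W), (2,6)(W), (2,4)(W), (1,7)(W); every one is W ⇒ L
(3,0): moves to (2,0)(W), (1,0)(W); every one is W ⇒ L
(3,1): moves to (2,1)(W), (1,1)(W), (2,0)(W); every one is W ⇒ L
(3,6): moves to (2,6)(W), (1,6)(W), (3,4)(W), (3,2)(W), (2,5)(W); every one is W ⇒ L
(3,7): moves to (2,7)(W), (1,7)(W), (3,5)(W), (3,3)(W), (2,6)(W); every one is W ⇒ L
(4,3): moves to (3,3)(W), (2,3)(W), (4,1)(W), (3,2)(W); every one is W ⇒ L
(4,4): moves to (3,4)(W), (2,4)(W), (4,2)(W), (4,0)(W), (3,3)(W); every one is W ⇒ L
(5,2): moves to (4,2)(W), (3,2)(W), (5,0)(W), (4,1)(W); every one is W ⇒ L
(5,8): moves to (4,8)(W), (3,8)(W), (5,6)(W), (5,4)(W), (4,7)(W); every one is W ⇒ L
(6,0): moves to (5,0)(W), (4,0)(W); every one is W ⇒ L
(6,1): moves to (5,1)(W), (4,1)(W), (5,0)(W); every one is W ⇒ L
(6,6): moves to (5,6)(W), (4,6)(W), (6,4)(W), (6,2)(W), (5,5)(W); every one is W ⇒ L
(6,7): moves to (5,7)(W), (4,7)(W), (6,5)(W), (6,3)(W), (5,6)(W); every one is W ⇒ L
(7,3): moves to (6,3)(W), (5,3)(W), (7,1)(W), (6,2)(W); every one is W ⇒ L
(7,4): moves to (6,4)(W), (5,4)(W), (7,2)(W), (7,0)(W), (6,3)(W); every one is W ⇒ L
(8,2): moves to (7,2)(W), (6,2)(W), (8,0)(W), (7,1)(W); every one is W ⇒ L
(8,8): moves to (7,8)(W), (6,8)(W), (8,6)(W), (8,4)(W), (7,7)(W); every one is W ⇒ L
(9,0): moves to (8,0)(W), (7,0)(W); every one is W ⇒ L
(9,1): moves to (8,1)(W), (7,1)(W), (8,0)(W); every one is W ⇒ L
(9,6): moves to (8,6)(W), (7,6)(W), (9,4)(W), (9,2)(W), (8,5)(W); every one is W ⇒ L
(9,7): moves to (8,7)(W), (7,7)(W), (9,5)(W), (9,3)(W), (8,6)(W); every one is W ⇒ L
Every other cell has at least one move into one of the L cells above, so it is W.
L cells per row: a=0: 4, a=1: 2, a=2: 2, a=3: 4, a=4: 2, a=5: 2, a=6: 4, a=7: 2, a=8: 2, a=9: 4; total 28.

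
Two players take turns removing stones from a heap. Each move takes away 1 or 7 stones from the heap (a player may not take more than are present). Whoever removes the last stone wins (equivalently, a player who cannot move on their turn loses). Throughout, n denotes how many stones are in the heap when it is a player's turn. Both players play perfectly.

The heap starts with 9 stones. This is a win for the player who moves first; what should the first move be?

Remove 1, leaving 8.

Label each position W (a win for the player to move) or L (a loss). A position with no legal move is L; any other position is W exactly when some move reaches an L, and L when every move reaches a W.
n=0: no move → L
n=1: reaches L-position 0 → W
n=2: only reaches 1(W), which is W → L
n=3: reaches L-position 2 → W
n=4: only reaches 3(W), which is W → L
n=5: reaches L-position 4 → W
n=6: only reaches 5(W), which is W → L
n=7: reaches L-position 6 → W
n=8: only reaches 7(W), 1(W), all W → L
n=9: reaches L-position 8 → W
From 9, the L positions reachable in one move are: 8, 2. Any move reaching one of these is winning.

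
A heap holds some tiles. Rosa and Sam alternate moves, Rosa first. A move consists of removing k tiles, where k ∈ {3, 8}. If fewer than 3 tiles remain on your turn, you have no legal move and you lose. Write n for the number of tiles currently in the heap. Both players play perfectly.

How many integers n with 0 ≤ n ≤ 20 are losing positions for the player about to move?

Label each position W (a win for the player to move) or L (a loss). A position with no legal move is L; any other position is W exactly when some move reaches an L, and L when every move reaches a W.
n=0: no move → L
n=1: no move → L
n=2: no move → L
n=3: reaches L-position 0 → W
n=4: reaches L-position 1 → W
n=5: reaches L-position 2 → W
n=6: only reaches 3(W), which is W → L
n=7: only reaches 4(W), which is W → L
n=8: reaches L-position 0 → W
n=9: reaches L-position 6 → W
n=10: reaches L-position 7 → W
n=11: only reaches 8(W), 3(W), all W → L
n=12: only reaches 9(W), 4(W), all W → L
n=13: only reaches 10(W), 5(W), all W → L
n=14: reaches L-position 11 → W
n=15: reaches L-position 12 → W
n=16: reaches L-position 13 → W
n=17: only reaches 14(W), 9(W), all W → L
n=18: only reaches 15(W), 10(W), all W → L
n=19: reaches L-position 11 → W
n=20: reaches L-position 17 → W
L entries with 0 ≤ n ≤ 20: n = 0, 1, 2, 6, 7, 11, 12, 13, 17, 18; that makes 10.

10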